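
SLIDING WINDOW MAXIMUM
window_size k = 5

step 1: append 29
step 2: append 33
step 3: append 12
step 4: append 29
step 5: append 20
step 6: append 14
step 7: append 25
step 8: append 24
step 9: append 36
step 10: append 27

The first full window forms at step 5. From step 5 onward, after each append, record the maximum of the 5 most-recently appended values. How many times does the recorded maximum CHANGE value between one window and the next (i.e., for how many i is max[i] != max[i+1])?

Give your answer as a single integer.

Answer: 2

Derivation:
step 1: append 29 -> window=[29] (not full yet)
step 2: append 33 -> window=[29, 33] (not full yet)
step 3: append 12 -> window=[29, 33, 12] (not full yet)
step 4: append 29 -> window=[29, 33, 12, 29] (not full yet)
step 5: append 20 -> window=[29, 33, 12, 29, 20] -> max=33
step 6: append 14 -> window=[33, 12, 29, 20, 14] -> max=33
step 7: append 25 -> window=[12, 29, 20, 14, 25] -> max=29
step 8: append 24 -> window=[29, 20, 14, 25, 24] -> max=29
step 9: append 36 -> window=[20, 14, 25, 24, 36] -> max=36
step 10: append 27 -> window=[14, 25, 24, 36, 27] -> max=36
Recorded maximums: 33 33 29 29 36 36
Changes between consecutive maximums: 2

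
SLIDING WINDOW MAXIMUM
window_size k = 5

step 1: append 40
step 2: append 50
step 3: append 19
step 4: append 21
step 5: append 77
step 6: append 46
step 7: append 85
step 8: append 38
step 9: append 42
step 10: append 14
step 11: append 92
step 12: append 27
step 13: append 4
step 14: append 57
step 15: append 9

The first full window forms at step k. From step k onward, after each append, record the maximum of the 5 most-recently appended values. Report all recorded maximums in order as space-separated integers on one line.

Answer: 77 77 85 85 85 85 92 92 92 92 92

Derivation:
step 1: append 40 -> window=[40] (not full yet)
step 2: append 50 -> window=[40, 50] (not full yet)
step 3: append 19 -> window=[40, 50, 19] (not full yet)
step 4: append 21 -> window=[40, 50, 19, 21] (not full yet)
step 5: append 77 -> window=[40, 50, 19, 21, 77] -> max=77
step 6: append 46 -> window=[50, 19, 21, 77, 46] -> max=77
step 7: append 85 -> window=[19, 21, 77, 46, 85] -> max=85
step 8: append 38 -> window=[21, 77, 46, 85, 38] -> max=85
step 9: append 42 -> window=[77, 46, 85, 38, 42] -> max=85
step 10: append 14 -> window=[46, 85, 38, 42, 14] -> max=85
step 11: append 92 -> window=[85, 38, 42, 14, 92] -> max=92
step 12: append 27 -> window=[38, 42, 14, 92, 27] -> max=92
step 13: append 4 -> window=[42, 14, 92, 27, 4] -> max=92
step 14: append 57 -> window=[14, 92, 27, 4, 57] -> max=92
step 15: append 9 -> window=[92, 27, 4, 57, 9] -> max=92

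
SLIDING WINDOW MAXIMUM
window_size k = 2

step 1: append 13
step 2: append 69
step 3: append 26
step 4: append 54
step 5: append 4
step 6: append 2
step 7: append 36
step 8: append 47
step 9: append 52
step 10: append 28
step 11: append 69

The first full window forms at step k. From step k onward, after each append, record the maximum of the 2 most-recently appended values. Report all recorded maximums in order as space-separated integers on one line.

step 1: append 13 -> window=[13] (not full yet)
step 2: append 69 -> window=[13, 69] -> max=69
step 3: append 26 -> window=[69, 26] -> max=69
step 4: append 54 -> window=[26, 54] -> max=54
step 5: append 4 -> window=[54, 4] -> max=54
step 6: append 2 -> window=[4, 2] -> max=4
step 7: append 36 -> window=[2, 36] -> max=36
step 8: append 47 -> window=[36, 47] -> max=47
step 9: append 52 -> window=[47, 52] -> max=52
step 10: append 28 -> window=[52, 28] -> max=52
step 11: append 69 -> window=[28, 69] -> max=69

Answer: 69 69 54 54 4 36 47 52 52 69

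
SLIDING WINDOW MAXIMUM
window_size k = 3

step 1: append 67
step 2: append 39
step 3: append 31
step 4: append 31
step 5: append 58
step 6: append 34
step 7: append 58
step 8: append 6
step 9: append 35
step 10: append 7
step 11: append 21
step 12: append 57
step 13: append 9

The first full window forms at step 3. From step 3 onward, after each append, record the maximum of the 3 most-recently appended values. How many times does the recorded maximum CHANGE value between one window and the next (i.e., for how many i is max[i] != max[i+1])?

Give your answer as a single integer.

Answer: 4

Derivation:
step 1: append 67 -> window=[67] (not full yet)
step 2: append 39 -> window=[67, 39] (not full yet)
step 3: append 31 -> window=[67, 39, 31] -> max=67
step 4: append 31 -> window=[39, 31, 31] -> max=39
step 5: append 58 -> window=[31, 31, 58] -> max=58
step 6: append 34 -> window=[31, 58, 34] -> max=58
step 7: append 58 -> window=[58, 34, 58] -> max=58
step 8: append 6 -> window=[34, 58, 6] -> max=58
step 9: append 35 -> window=[58, 6, 35] -> max=58
step 10: append 7 -> window=[6, 35, 7] -> max=35
step 11: append 21 -> window=[35, 7, 21] -> max=35
step 12: append 57 -> window=[7, 21, 57] -> max=57
step 13: append 9 -> window=[21, 57, 9] -> max=57
Recorded maximums: 67 39 58 58 58 58 58 35 35 57 57
Changes between consecutive maximums: 4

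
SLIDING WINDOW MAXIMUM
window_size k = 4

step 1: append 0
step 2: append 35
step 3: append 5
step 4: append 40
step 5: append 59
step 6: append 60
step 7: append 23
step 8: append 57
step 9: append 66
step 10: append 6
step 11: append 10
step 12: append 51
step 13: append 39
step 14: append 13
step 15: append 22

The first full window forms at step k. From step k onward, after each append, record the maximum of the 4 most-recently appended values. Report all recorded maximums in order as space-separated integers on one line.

Answer: 40 59 60 60 60 66 66 66 66 51 51 51

Derivation:
step 1: append 0 -> window=[0] (not full yet)
step 2: append 35 -> window=[0, 35] (not full yet)
step 3: append 5 -> window=[0, 35, 5] (not full yet)
step 4: append 40 -> window=[0, 35, 5, 40] -> max=40
step 5: append 59 -> window=[35, 5, 40, 59] -> max=59
step 6: append 60 -> window=[5, 40, 59, 60] -> max=60
step 7: append 23 -> window=[40, 59, 60, 23] -> max=60
step 8: append 57 -> window=[59, 60, 23, 57] -> max=60
step 9: append 66 -> window=[60, 23, 57, 66] -> max=66
step 10: append 6 -> window=[23, 57, 66, 6] -> max=66
step 11: append 10 -> window=[57, 66, 6, 10] -> max=66
step 12: append 51 -> window=[66, 6, 10, 51] -> max=66
step 13: append 39 -> window=[6, 10, 51, 39] -> max=51
step 14: append 13 -> window=[10, 51, 39, 13] -> max=51
step 15: append 22 -> window=[51, 39, 13, 22] -> max=51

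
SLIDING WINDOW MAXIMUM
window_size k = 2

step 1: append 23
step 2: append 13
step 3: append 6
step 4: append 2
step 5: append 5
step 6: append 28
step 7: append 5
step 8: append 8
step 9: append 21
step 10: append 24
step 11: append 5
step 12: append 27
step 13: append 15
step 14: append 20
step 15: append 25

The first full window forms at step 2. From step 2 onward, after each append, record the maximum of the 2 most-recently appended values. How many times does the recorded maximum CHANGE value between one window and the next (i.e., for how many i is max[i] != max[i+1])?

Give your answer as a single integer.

Answer: 10

Derivation:
step 1: append 23 -> window=[23] (not full yet)
step 2: append 13 -> window=[23, 13] -> max=23
step 3: append 6 -> window=[13, 6] -> max=13
step 4: append 2 -> window=[6, 2] -> max=6
step 5: append 5 -> window=[2, 5] -> max=5
step 6: append 28 -> window=[5, 28] -> max=28
step 7: append 5 -> window=[28, 5] -> max=28
step 8: append 8 -> window=[5, 8] -> max=8
step 9: append 21 -> window=[8, 21] -> max=21
step 10: append 24 -> window=[21, 24] -> max=24
step 11: append 5 -> window=[24, 5] -> max=24
step 12: append 27 -> window=[5, 27] -> max=27
step 13: append 15 -> window=[27, 15] -> max=27
step 14: append 20 -> window=[15, 20] -> max=20
step 15: append 25 -> window=[20, 25] -> max=25
Recorded maximums: 23 13 6 5 28 28 8 21 24 24 27 27 20 25
Changes between consecutive maximums: 10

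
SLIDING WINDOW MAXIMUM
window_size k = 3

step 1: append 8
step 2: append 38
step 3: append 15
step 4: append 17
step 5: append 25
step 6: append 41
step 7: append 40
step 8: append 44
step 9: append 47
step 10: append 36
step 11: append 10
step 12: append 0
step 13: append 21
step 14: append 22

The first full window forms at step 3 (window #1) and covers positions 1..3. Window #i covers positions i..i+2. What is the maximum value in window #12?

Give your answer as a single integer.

step 1: append 8 -> window=[8] (not full yet)
step 2: append 38 -> window=[8, 38] (not full yet)
step 3: append 15 -> window=[8, 38, 15] -> max=38
step 4: append 17 -> window=[38, 15, 17] -> max=38
step 5: append 25 -> window=[15, 17, 25] -> max=25
step 6: append 41 -> window=[17, 25, 41] -> max=41
step 7: append 40 -> window=[25, 41, 40] -> max=41
step 8: append 44 -> window=[41, 40, 44] -> max=44
step 9: append 47 -> window=[40, 44, 47] -> max=47
step 10: append 36 -> window=[44, 47, 36] -> max=47
step 11: append 10 -> window=[47, 36, 10] -> max=47
step 12: append 0 -> window=[36, 10, 0] -> max=36
step 13: append 21 -> window=[10, 0, 21] -> max=21
step 14: append 22 -> window=[0, 21, 22] -> max=22
Window #12 max = 22

Answer: 22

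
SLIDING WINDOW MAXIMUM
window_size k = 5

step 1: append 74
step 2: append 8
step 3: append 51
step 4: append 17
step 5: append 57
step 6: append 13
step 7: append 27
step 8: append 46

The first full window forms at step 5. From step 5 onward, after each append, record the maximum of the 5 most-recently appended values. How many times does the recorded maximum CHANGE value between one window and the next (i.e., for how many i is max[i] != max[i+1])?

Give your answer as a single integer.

Answer: 1

Derivation:
step 1: append 74 -> window=[74] (not full yet)
step 2: append 8 -> window=[74, 8] (not full yet)
step 3: append 51 -> window=[74, 8, 51] (not full yet)
step 4: append 17 -> window=[74, 8, 51, 17] (not full yet)
step 5: append 57 -> window=[74, 8, 51, 17, 57] -> max=74
step 6: append 13 -> window=[8, 51, 17, 57, 13] -> max=57
step 7: append 27 -> window=[51, 17, 57, 13, 27] -> max=57
step 8: append 46 -> window=[17, 57, 13, 27, 46] -> max=57
Recorded maximums: 74 57 57 57
Changes between consecutive maximums: 1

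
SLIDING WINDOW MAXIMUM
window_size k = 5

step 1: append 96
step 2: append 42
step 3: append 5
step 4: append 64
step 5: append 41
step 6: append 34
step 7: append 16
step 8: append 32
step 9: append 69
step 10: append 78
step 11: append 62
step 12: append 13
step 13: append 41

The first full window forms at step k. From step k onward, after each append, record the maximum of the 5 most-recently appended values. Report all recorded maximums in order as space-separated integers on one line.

Answer: 96 64 64 64 69 78 78 78 78

Derivation:
step 1: append 96 -> window=[96] (not full yet)
step 2: append 42 -> window=[96, 42] (not full yet)
step 3: append 5 -> window=[96, 42, 5] (not full yet)
step 4: append 64 -> window=[96, 42, 5, 64] (not full yet)
step 5: append 41 -> window=[96, 42, 5, 64, 41] -> max=96
step 6: append 34 -> window=[42, 5, 64, 41, 34] -> max=64
step 7: append 16 -> window=[5, 64, 41, 34, 16] -> max=64
step 8: append 32 -> window=[64, 41, 34, 16, 32] -> max=64
step 9: append 69 -> window=[41, 34, 16, 32, 69] -> max=69
step 10: append 78 -> window=[34, 16, 32, 69, 78] -> max=78
step 11: append 62 -> window=[16, 32, 69, 78, 62] -> max=78
step 12: append 13 -> window=[32, 69, 78, 62, 13] -> max=78
step 13: append 41 -> window=[69, 78, 62, 13, 41] -> max=78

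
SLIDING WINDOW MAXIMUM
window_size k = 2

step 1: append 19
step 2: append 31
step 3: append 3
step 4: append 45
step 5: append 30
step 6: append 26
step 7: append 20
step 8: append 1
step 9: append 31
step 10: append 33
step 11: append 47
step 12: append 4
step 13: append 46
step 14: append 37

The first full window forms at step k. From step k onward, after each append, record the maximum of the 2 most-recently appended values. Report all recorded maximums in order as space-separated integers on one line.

Answer: 31 31 45 45 30 26 20 31 33 47 47 46 46

Derivation:
step 1: append 19 -> window=[19] (not full yet)
step 2: append 31 -> window=[19, 31] -> max=31
step 3: append 3 -> window=[31, 3] -> max=31
step 4: append 45 -> window=[3, 45] -> max=45
step 5: append 30 -> window=[45, 30] -> max=45
step 6: append 26 -> window=[30, 26] -> max=30
step 7: append 20 -> window=[26, 20] -> max=26
step 8: append 1 -> window=[20, 1] -> max=20
step 9: append 31 -> window=[1, 31] -> max=31
step 10: append 33 -> window=[31, 33] -> max=33
step 11: append 47 -> window=[33, 47] -> max=47
step 12: append 4 -> window=[47, 4] -> max=47
step 13: append 46 -> window=[4, 46] -> max=46
step 14: append 37 -> window=[46, 37] -> max=46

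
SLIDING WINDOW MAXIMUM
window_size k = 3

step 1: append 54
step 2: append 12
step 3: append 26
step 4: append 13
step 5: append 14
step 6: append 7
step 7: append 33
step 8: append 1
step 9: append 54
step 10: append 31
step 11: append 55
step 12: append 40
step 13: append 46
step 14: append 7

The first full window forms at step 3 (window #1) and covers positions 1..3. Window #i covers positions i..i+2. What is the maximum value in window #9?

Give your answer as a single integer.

Answer: 55

Derivation:
step 1: append 54 -> window=[54] (not full yet)
step 2: append 12 -> window=[54, 12] (not full yet)
step 3: append 26 -> window=[54, 12, 26] -> max=54
step 4: append 13 -> window=[12, 26, 13] -> max=26
step 5: append 14 -> window=[26, 13, 14] -> max=26
step 6: append 7 -> window=[13, 14, 7] -> max=14
step 7: append 33 -> window=[14, 7, 33] -> max=33
step 8: append 1 -> window=[7, 33, 1] -> max=33
step 9: append 54 -> window=[33, 1, 54] -> max=54
step 10: append 31 -> window=[1, 54, 31] -> max=54
step 11: append 55 -> window=[54, 31, 55] -> max=55
Window #9 max = 55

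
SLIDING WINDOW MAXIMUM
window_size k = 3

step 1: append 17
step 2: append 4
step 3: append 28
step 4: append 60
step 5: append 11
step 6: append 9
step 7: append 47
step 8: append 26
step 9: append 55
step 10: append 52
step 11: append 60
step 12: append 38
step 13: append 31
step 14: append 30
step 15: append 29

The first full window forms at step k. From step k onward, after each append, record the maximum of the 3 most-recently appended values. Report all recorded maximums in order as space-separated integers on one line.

step 1: append 17 -> window=[17] (not full yet)
step 2: append 4 -> window=[17, 4] (not full yet)
step 3: append 28 -> window=[17, 4, 28] -> max=28
step 4: append 60 -> window=[4, 28, 60] -> max=60
step 5: append 11 -> window=[28, 60, 11] -> max=60
step 6: append 9 -> window=[60, 11, 9] -> max=60
step 7: append 47 -> window=[11, 9, 47] -> max=47
step 8: append 26 -> window=[9, 47, 26] -> max=47
step 9: append 55 -> window=[47, 26, 55] -> max=55
step 10: append 52 -> window=[26, 55, 52] -> max=55
step 11: append 60 -> window=[55, 52, 60] -> max=60
step 12: append 38 -> window=[52, 60, 38] -> max=60
step 13: append 31 -> window=[60, 38, 31] -> max=60
step 14: append 30 -> window=[38, 31, 30] -> max=38
step 15: append 29 -> window=[31, 30, 29] -> max=31

Answer: 28 60 60 60 47 47 55 55 60 60 60 38 31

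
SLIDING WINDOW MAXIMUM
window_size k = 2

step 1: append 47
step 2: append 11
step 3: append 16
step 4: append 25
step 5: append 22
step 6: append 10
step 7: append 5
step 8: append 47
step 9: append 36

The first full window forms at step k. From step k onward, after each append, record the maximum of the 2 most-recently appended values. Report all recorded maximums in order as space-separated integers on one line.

Answer: 47 16 25 25 22 10 47 47

Derivation:
step 1: append 47 -> window=[47] (not full yet)
step 2: append 11 -> window=[47, 11] -> max=47
step 3: append 16 -> window=[11, 16] -> max=16
step 4: append 25 -> window=[16, 25] -> max=25
step 5: append 22 -> window=[25, 22] -> max=25
step 6: append 10 -> window=[22, 10] -> max=22
step 7: append 5 -> window=[10, 5] -> max=10
step 8: append 47 -> window=[5, 47] -> max=47
step 9: append 36 -> window=[47, 36] -> max=47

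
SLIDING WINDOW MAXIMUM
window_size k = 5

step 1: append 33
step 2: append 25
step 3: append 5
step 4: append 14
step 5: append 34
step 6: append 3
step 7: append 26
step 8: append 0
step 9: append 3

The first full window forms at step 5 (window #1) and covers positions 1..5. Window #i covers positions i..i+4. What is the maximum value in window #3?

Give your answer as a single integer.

Answer: 34

Derivation:
step 1: append 33 -> window=[33] (not full yet)
step 2: append 25 -> window=[33, 25] (not full yet)
step 3: append 5 -> window=[33, 25, 5] (not full yet)
step 4: append 14 -> window=[33, 25, 5, 14] (not full yet)
step 5: append 34 -> window=[33, 25, 5, 14, 34] -> max=34
step 6: append 3 -> window=[25, 5, 14, 34, 3] -> max=34
step 7: append 26 -> window=[5, 14, 34, 3, 26] -> max=34
Window #3 max = 34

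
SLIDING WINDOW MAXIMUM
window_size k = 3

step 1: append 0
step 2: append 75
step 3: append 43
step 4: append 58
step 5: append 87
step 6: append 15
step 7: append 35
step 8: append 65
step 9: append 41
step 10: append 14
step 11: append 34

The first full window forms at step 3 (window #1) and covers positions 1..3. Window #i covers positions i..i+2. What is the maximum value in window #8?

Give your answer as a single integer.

step 1: append 0 -> window=[0] (not full yet)
step 2: append 75 -> window=[0, 75] (not full yet)
step 3: append 43 -> window=[0, 75, 43] -> max=75
step 4: append 58 -> window=[75, 43, 58] -> max=75
step 5: append 87 -> window=[43, 58, 87] -> max=87
step 6: append 15 -> window=[58, 87, 15] -> max=87
step 7: append 35 -> window=[87, 15, 35] -> max=87
step 8: append 65 -> window=[15, 35, 65] -> max=65
step 9: append 41 -> window=[35, 65, 41] -> max=65
step 10: append 14 -> window=[65, 41, 14] -> max=65
Window #8 max = 65

Answer: 65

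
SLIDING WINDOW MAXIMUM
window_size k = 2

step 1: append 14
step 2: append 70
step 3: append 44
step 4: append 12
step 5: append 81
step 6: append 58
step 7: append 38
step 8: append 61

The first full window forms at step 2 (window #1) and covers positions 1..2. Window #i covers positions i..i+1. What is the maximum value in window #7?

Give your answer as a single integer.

Answer: 61

Derivation:
step 1: append 14 -> window=[14] (not full yet)
step 2: append 70 -> window=[14, 70] -> max=70
step 3: append 44 -> window=[70, 44] -> max=70
step 4: append 12 -> window=[44, 12] -> max=44
step 5: append 81 -> window=[12, 81] -> max=81
step 6: append 58 -> window=[81, 58] -> max=81
step 7: append 38 -> window=[58, 38] -> max=58
step 8: append 61 -> window=[38, 61] -> max=61
Window #7 max = 61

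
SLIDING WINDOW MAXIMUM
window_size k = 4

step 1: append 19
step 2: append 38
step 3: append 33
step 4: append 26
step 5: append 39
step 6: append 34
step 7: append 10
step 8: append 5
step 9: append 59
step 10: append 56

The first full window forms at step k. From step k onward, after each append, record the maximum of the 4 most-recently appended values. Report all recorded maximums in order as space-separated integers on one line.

step 1: append 19 -> window=[19] (not full yet)
step 2: append 38 -> window=[19, 38] (not full yet)
step 3: append 33 -> window=[19, 38, 33] (not full yet)
step 4: append 26 -> window=[19, 38, 33, 26] -> max=38
step 5: append 39 -> window=[38, 33, 26, 39] -> max=39
step 6: append 34 -> window=[33, 26, 39, 34] -> max=39
step 7: append 10 -> window=[26, 39, 34, 10] -> max=39
step 8: append 5 -> window=[39, 34, 10, 5] -> max=39
step 9: append 59 -> window=[34, 10, 5, 59] -> max=59
step 10: append 56 -> window=[10, 5, 59, 56] -> max=59

Answer: 38 39 39 39 39 59 59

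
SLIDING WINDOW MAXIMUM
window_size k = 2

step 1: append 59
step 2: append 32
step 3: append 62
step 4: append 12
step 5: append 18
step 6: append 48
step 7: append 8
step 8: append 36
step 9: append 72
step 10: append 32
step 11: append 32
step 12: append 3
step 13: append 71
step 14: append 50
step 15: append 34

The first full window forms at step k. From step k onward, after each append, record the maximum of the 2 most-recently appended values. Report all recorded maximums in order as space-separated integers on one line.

Answer: 59 62 62 18 48 48 36 72 72 32 32 71 71 50

Derivation:
step 1: append 59 -> window=[59] (not full yet)
step 2: append 32 -> window=[59, 32] -> max=59
step 3: append 62 -> window=[32, 62] -> max=62
step 4: append 12 -> window=[62, 12] -> max=62
step 5: append 18 -> window=[12, 18] -> max=18
step 6: append 48 -> window=[18, 48] -> max=48
step 7: append 8 -> window=[48, 8] -> max=48
step 8: append 36 -> window=[8, 36] -> max=36
step 9: append 72 -> window=[36, 72] -> max=72
step 10: append 32 -> window=[72, 32] -> max=72
step 11: append 32 -> window=[32, 32] -> max=32
step 12: append 3 -> window=[32, 3] -> max=32
step 13: append 71 -> window=[3, 71] -> max=71
step 14: append 50 -> window=[71, 50] -> max=71
step 15: append 34 -> window=[50, 34] -> max=50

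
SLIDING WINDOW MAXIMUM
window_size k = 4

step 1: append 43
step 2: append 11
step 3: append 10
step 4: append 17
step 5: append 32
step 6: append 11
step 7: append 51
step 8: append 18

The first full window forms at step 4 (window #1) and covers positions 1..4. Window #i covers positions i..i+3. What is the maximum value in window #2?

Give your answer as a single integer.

Answer: 32

Derivation:
step 1: append 43 -> window=[43] (not full yet)
step 2: append 11 -> window=[43, 11] (not full yet)
step 3: append 10 -> window=[43, 11, 10] (not full yet)
step 4: append 17 -> window=[43, 11, 10, 17] -> max=43
step 5: append 32 -> window=[11, 10, 17, 32] -> max=32
Window #2 max = 32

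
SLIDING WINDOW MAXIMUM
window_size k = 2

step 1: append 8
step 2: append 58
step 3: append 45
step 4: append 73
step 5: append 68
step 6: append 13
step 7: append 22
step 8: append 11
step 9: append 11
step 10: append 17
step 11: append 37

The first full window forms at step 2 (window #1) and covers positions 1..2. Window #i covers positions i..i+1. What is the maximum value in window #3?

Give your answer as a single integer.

step 1: append 8 -> window=[8] (not full yet)
step 2: append 58 -> window=[8, 58] -> max=58
step 3: append 45 -> window=[58, 45] -> max=58
step 4: append 73 -> window=[45, 73] -> max=73
Window #3 max = 73

Answer: 73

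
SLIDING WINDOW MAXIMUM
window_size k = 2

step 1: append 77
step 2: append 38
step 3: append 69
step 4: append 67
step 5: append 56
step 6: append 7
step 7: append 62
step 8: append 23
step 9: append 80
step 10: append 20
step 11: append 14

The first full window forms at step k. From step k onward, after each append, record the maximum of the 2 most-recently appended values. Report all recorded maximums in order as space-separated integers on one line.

Answer: 77 69 69 67 56 62 62 80 80 20

Derivation:
step 1: append 77 -> window=[77] (not full yet)
step 2: append 38 -> window=[77, 38] -> max=77
step 3: append 69 -> window=[38, 69] -> max=69
step 4: append 67 -> window=[69, 67] -> max=69
step 5: append 56 -> window=[67, 56] -> max=67
step 6: append 7 -> window=[56, 7] -> max=56
step 7: append 62 -> window=[7, 62] -> max=62
step 8: append 23 -> window=[62, 23] -> max=62
step 9: append 80 -> window=[23, 80] -> max=80
step 10: append 20 -> window=[80, 20] -> max=80
step 11: append 14 -> window=[20, 14] -> max=20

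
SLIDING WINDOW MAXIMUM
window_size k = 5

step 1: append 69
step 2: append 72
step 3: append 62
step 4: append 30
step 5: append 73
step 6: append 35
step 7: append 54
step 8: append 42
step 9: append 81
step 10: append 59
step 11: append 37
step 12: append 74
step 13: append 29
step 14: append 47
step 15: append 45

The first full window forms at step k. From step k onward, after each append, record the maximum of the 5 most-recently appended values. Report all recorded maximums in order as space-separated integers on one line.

step 1: append 69 -> window=[69] (not full yet)
step 2: append 72 -> window=[69, 72] (not full yet)
step 3: append 62 -> window=[69, 72, 62] (not full yet)
step 4: append 30 -> window=[69, 72, 62, 30] (not full yet)
step 5: append 73 -> window=[69, 72, 62, 30, 73] -> max=73
step 6: append 35 -> window=[72, 62, 30, 73, 35] -> max=73
step 7: append 54 -> window=[62, 30, 73, 35, 54] -> max=73
step 8: append 42 -> window=[30, 73, 35, 54, 42] -> max=73
step 9: append 81 -> window=[73, 35, 54, 42, 81] -> max=81
step 10: append 59 -> window=[35, 54, 42, 81, 59] -> max=81
step 11: append 37 -> window=[54, 42, 81, 59, 37] -> max=81
step 12: append 74 -> window=[42, 81, 59, 37, 74] -> max=81
step 13: append 29 -> window=[81, 59, 37, 74, 29] -> max=81
step 14: append 47 -> window=[59, 37, 74, 29, 47] -> max=74
step 15: append 45 -> window=[37, 74, 29, 47, 45] -> max=74

Answer: 73 73 73 73 81 81 81 81 81 74 74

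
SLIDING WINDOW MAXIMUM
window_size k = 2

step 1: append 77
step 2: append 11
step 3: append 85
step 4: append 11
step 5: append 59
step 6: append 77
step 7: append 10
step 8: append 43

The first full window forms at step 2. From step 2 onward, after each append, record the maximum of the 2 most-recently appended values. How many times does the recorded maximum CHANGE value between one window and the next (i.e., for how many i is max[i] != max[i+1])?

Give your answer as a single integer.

step 1: append 77 -> window=[77] (not full yet)
step 2: append 11 -> window=[77, 11] -> max=77
step 3: append 85 -> window=[11, 85] -> max=85
step 4: append 11 -> window=[85, 11] -> max=85
step 5: append 59 -> window=[11, 59] -> max=59
step 6: append 77 -> window=[59, 77] -> max=77
step 7: append 10 -> window=[77, 10] -> max=77
step 8: append 43 -> window=[10, 43] -> max=43
Recorded maximums: 77 85 85 59 77 77 43
Changes between consecutive maximums: 4

Answer: 4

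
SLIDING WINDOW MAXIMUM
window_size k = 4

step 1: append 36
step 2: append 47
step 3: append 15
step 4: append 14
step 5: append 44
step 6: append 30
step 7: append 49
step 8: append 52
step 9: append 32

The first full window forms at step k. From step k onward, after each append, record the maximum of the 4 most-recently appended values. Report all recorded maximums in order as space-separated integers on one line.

Answer: 47 47 44 49 52 52

Derivation:
step 1: append 36 -> window=[36] (not full yet)
step 2: append 47 -> window=[36, 47] (not full yet)
step 3: append 15 -> window=[36, 47, 15] (not full yet)
step 4: append 14 -> window=[36, 47, 15, 14] -> max=47
step 5: append 44 -> window=[47, 15, 14, 44] -> max=47
step 6: append 30 -> window=[15, 14, 44, 30] -> max=44
step 7: append 49 -> window=[14, 44, 30, 49] -> max=49
step 8: append 52 -> window=[44, 30, 49, 52] -> max=52
step 9: append 32 -> window=[30, 49, 52, 32] -> max=52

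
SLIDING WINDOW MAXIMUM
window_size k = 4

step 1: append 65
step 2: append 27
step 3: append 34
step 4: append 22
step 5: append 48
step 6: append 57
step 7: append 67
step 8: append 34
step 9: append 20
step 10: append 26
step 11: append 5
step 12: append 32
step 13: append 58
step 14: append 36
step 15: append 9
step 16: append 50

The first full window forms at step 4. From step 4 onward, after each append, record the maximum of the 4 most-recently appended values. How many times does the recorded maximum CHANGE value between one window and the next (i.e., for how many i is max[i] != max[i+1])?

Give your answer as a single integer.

step 1: append 65 -> window=[65] (not full yet)
step 2: append 27 -> window=[65, 27] (not full yet)
step 3: append 34 -> window=[65, 27, 34] (not full yet)
step 4: append 22 -> window=[65, 27, 34, 22] -> max=65
step 5: append 48 -> window=[27, 34, 22, 48] -> max=48
step 6: append 57 -> window=[34, 22, 48, 57] -> max=57
step 7: append 67 -> window=[22, 48, 57, 67] -> max=67
step 8: append 34 -> window=[48, 57, 67, 34] -> max=67
step 9: append 20 -> window=[57, 67, 34, 20] -> max=67
step 10: append 26 -> window=[67, 34, 20, 26] -> max=67
step 11: append 5 -> window=[34, 20, 26, 5] -> max=34
step 12: append 32 -> window=[20, 26, 5, 32] -> max=32
step 13: append 58 -> window=[26, 5, 32, 58] -> max=58
step 14: append 36 -> window=[5, 32, 58, 36] -> max=58
step 15: append 9 -> window=[32, 58, 36, 9] -> max=58
step 16: append 50 -> window=[58, 36, 9, 50] -> max=58
Recorded maximums: 65 48 57 67 67 67 67 34 32 58 58 58 58
Changes between consecutive maximums: 6

Answer: 6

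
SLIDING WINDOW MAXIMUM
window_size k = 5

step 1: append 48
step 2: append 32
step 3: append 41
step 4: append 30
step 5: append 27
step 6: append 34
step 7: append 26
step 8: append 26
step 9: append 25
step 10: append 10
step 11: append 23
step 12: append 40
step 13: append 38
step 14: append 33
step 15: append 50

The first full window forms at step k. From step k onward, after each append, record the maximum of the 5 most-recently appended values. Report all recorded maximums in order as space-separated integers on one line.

Answer: 48 41 41 34 34 34 26 40 40 40 50

Derivation:
step 1: append 48 -> window=[48] (not full yet)
step 2: append 32 -> window=[48, 32] (not full yet)
step 3: append 41 -> window=[48, 32, 41] (not full yet)
step 4: append 30 -> window=[48, 32, 41, 30] (not full yet)
step 5: append 27 -> window=[48, 32, 41, 30, 27] -> max=48
step 6: append 34 -> window=[32, 41, 30, 27, 34] -> max=41
step 7: append 26 -> window=[41, 30, 27, 34, 26] -> max=41
step 8: append 26 -> window=[30, 27, 34, 26, 26] -> max=34
step 9: append 25 -> window=[27, 34, 26, 26, 25] -> max=34
step 10: append 10 -> window=[34, 26, 26, 25, 10] -> max=34
step 11: append 23 -> window=[26, 26, 25, 10, 23] -> max=26
step 12: append 40 -> window=[26, 25, 10, 23, 40] -> max=40
step 13: append 38 -> window=[25, 10, 23, 40, 38] -> max=40
step 14: append 33 -> window=[10, 23, 40, 38, 33] -> max=40
step 15: append 50 -> window=[23, 40, 38, 33, 50] -> max=50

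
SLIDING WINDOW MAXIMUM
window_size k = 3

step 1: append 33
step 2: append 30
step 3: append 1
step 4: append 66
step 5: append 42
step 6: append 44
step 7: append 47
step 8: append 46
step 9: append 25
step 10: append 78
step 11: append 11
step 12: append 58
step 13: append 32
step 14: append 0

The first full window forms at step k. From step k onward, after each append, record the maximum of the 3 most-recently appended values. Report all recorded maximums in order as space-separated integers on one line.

Answer: 33 66 66 66 47 47 47 78 78 78 58 58

Derivation:
step 1: append 33 -> window=[33] (not full yet)
step 2: append 30 -> window=[33, 30] (not full yet)
step 3: append 1 -> window=[33, 30, 1] -> max=33
step 4: append 66 -> window=[30, 1, 66] -> max=66
step 5: append 42 -> window=[1, 66, 42] -> max=66
step 6: append 44 -> window=[66, 42, 44] -> max=66
step 7: append 47 -> window=[42, 44, 47] -> max=47
step 8: append 46 -> window=[44, 47, 46] -> max=47
step 9: append 25 -> window=[47, 46, 25] -> max=47
step 10: append 78 -> window=[46, 25, 78] -> max=78
step 11: append 11 -> window=[25, 78, 11] -> max=78
step 12: append 58 -> window=[78, 11, 58] -> max=78
step 13: append 32 -> window=[11, 58, 32] -> max=58
step 14: append 0 -> window=[58, 32, 0] -> max=58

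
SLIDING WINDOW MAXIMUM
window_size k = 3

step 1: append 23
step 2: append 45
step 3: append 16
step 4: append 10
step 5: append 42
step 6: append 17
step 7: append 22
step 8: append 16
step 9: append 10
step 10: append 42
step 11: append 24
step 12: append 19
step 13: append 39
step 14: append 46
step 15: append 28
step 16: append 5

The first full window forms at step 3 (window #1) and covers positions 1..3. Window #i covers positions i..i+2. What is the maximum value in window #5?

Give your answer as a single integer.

Answer: 42

Derivation:
step 1: append 23 -> window=[23] (not full yet)
step 2: append 45 -> window=[23, 45] (not full yet)
step 3: append 16 -> window=[23, 45, 16] -> max=45
step 4: append 10 -> window=[45, 16, 10] -> max=45
step 5: append 42 -> window=[16, 10, 42] -> max=42
step 6: append 17 -> window=[10, 42, 17] -> max=42
step 7: append 22 -> window=[42, 17, 22] -> max=42
Window #5 max = 42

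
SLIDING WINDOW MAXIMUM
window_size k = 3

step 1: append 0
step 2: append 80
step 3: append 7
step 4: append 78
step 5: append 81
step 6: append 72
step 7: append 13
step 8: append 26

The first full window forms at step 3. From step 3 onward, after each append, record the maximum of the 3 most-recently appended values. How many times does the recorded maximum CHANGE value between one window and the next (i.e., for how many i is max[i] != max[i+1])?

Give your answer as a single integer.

Answer: 2

Derivation:
step 1: append 0 -> window=[0] (not full yet)
step 2: append 80 -> window=[0, 80] (not full yet)
step 3: append 7 -> window=[0, 80, 7] -> max=80
step 4: append 78 -> window=[80, 7, 78] -> max=80
step 5: append 81 -> window=[7, 78, 81] -> max=81
step 6: append 72 -> window=[78, 81, 72] -> max=81
step 7: append 13 -> window=[81, 72, 13] -> max=81
step 8: append 26 -> window=[72, 13, 26] -> max=72
Recorded maximums: 80 80 81 81 81 72
Changes between consecutive maximums: 2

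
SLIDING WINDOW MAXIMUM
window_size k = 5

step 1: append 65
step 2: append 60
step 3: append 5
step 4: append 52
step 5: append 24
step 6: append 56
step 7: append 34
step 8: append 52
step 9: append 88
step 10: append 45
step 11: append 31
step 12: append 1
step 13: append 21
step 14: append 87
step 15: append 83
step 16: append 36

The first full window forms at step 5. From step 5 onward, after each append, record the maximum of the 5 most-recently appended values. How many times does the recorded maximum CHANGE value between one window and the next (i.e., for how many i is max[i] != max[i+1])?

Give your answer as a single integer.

Answer: 4

Derivation:
step 1: append 65 -> window=[65] (not full yet)
step 2: append 60 -> window=[65, 60] (not full yet)
step 3: append 5 -> window=[65, 60, 5] (not full yet)
step 4: append 52 -> window=[65, 60, 5, 52] (not full yet)
step 5: append 24 -> window=[65, 60, 5, 52, 24] -> max=65
step 6: append 56 -> window=[60, 5, 52, 24, 56] -> max=60
step 7: append 34 -> window=[5, 52, 24, 56, 34] -> max=56
step 8: append 52 -> window=[52, 24, 56, 34, 52] -> max=56
step 9: append 88 -> window=[24, 56, 34, 52, 88] -> max=88
step 10: append 45 -> window=[56, 34, 52, 88, 45] -> max=88
step 11: append 31 -> window=[34, 52, 88, 45, 31] -> max=88
step 12: append 1 -> window=[52, 88, 45, 31, 1] -> max=88
step 13: append 21 -> window=[88, 45, 31, 1, 21] -> max=88
step 14: append 87 -> window=[45, 31, 1, 21, 87] -> max=87
step 15: append 83 -> window=[31, 1, 21, 87, 83] -> max=87
step 16: append 36 -> window=[1, 21, 87, 83, 36] -> max=87
Recorded maximums: 65 60 56 56 88 88 88 88 88 87 87 87
Changes between consecutive maximums: 4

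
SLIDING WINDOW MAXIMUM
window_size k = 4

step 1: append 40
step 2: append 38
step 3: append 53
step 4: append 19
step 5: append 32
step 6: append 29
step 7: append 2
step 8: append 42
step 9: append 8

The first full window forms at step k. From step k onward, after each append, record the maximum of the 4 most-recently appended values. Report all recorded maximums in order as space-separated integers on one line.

Answer: 53 53 53 32 42 42

Derivation:
step 1: append 40 -> window=[40] (not full yet)
step 2: append 38 -> window=[40, 38] (not full yet)
step 3: append 53 -> window=[40, 38, 53] (not full yet)
step 4: append 19 -> window=[40, 38, 53, 19] -> max=53
step 5: append 32 -> window=[38, 53, 19, 32] -> max=53
step 6: append 29 -> window=[53, 19, 32, 29] -> max=53
step 7: append 2 -> window=[19, 32, 29, 2] -> max=32
step 8: append 42 -> window=[32, 29, 2, 42] -> max=42
step 9: append 8 -> window=[29, 2, 42, 8] -> max=42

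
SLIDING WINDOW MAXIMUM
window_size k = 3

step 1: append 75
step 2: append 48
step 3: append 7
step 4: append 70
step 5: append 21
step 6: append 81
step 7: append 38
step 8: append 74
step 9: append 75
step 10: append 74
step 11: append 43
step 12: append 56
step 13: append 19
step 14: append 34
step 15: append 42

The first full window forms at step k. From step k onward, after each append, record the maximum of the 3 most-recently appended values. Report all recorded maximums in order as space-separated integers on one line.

step 1: append 75 -> window=[75] (not full yet)
step 2: append 48 -> window=[75, 48] (not full yet)
step 3: append 7 -> window=[75, 48, 7] -> max=75
step 4: append 70 -> window=[48, 7, 70] -> max=70
step 5: append 21 -> window=[7, 70, 21] -> max=70
step 6: append 81 -> window=[70, 21, 81] -> max=81
step 7: append 38 -> window=[21, 81, 38] -> max=81
step 8: append 74 -> window=[81, 38, 74] -> max=81
step 9: append 75 -> window=[38, 74, 75] -> max=75
step 10: append 74 -> window=[74, 75, 74] -> max=75
step 11: append 43 -> window=[75, 74, 43] -> max=75
step 12: append 56 -> window=[74, 43, 56] -> max=74
step 13: append 19 -> window=[43, 56, 19] -> max=56
step 14: append 34 -> window=[56, 19, 34] -> max=56
step 15: append 42 -> window=[19, 34, 42] -> max=42

Answer: 75 70 70 81 81 81 75 75 75 74 56 56 42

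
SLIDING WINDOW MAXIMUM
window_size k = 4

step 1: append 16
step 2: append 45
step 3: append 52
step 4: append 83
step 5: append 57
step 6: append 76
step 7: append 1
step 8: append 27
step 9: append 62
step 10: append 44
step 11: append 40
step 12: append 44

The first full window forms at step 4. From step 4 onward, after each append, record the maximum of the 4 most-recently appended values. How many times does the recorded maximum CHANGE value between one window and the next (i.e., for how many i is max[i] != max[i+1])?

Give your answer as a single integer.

Answer: 2

Derivation:
step 1: append 16 -> window=[16] (not full yet)
step 2: append 45 -> window=[16, 45] (not full yet)
step 3: append 52 -> window=[16, 45, 52] (not full yet)
step 4: append 83 -> window=[16, 45, 52, 83] -> max=83
step 5: append 57 -> window=[45, 52, 83, 57] -> max=83
step 6: append 76 -> window=[52, 83, 57, 76] -> max=83
step 7: append 1 -> window=[83, 57, 76, 1] -> max=83
step 8: append 27 -> window=[57, 76, 1, 27] -> max=76
step 9: append 62 -> window=[76, 1, 27, 62] -> max=76
step 10: append 44 -> window=[1, 27, 62, 44] -> max=62
step 11: append 40 -> window=[27, 62, 44, 40] -> max=62
step 12: append 44 -> window=[62, 44, 40, 44] -> max=62
Recorded maximums: 83 83 83 83 76 76 62 62 62
Changes between consecutive maximums: 2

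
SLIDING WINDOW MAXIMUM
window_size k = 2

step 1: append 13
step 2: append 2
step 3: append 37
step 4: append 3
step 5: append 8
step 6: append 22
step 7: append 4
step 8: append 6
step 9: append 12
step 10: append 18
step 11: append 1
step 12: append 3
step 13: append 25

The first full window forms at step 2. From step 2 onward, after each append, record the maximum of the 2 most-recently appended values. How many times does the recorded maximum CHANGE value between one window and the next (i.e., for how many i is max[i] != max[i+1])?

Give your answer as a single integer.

step 1: append 13 -> window=[13] (not full yet)
step 2: append 2 -> window=[13, 2] -> max=13
step 3: append 37 -> window=[2, 37] -> max=37
step 4: append 3 -> window=[37, 3] -> max=37
step 5: append 8 -> window=[3, 8] -> max=8
step 6: append 22 -> window=[8, 22] -> max=22
step 7: append 4 -> window=[22, 4] -> max=22
step 8: append 6 -> window=[4, 6] -> max=6
step 9: append 12 -> window=[6, 12] -> max=12
step 10: append 18 -> window=[12, 18] -> max=18
step 11: append 1 -> window=[18, 1] -> max=18
step 12: append 3 -> window=[1, 3] -> max=3
step 13: append 25 -> window=[3, 25] -> max=25
Recorded maximums: 13 37 37 8 22 22 6 12 18 18 3 25
Changes between consecutive maximums: 8

Answer: 8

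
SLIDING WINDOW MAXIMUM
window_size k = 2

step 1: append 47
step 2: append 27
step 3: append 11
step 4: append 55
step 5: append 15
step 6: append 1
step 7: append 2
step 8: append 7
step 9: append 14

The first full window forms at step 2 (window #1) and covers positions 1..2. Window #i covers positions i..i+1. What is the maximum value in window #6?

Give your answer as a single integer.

step 1: append 47 -> window=[47] (not full yet)
step 2: append 27 -> window=[47, 27] -> max=47
step 3: append 11 -> window=[27, 11] -> max=27
step 4: append 55 -> window=[11, 55] -> max=55
step 5: append 15 -> window=[55, 15] -> max=55
step 6: append 1 -> window=[15, 1] -> max=15
step 7: append 2 -> window=[1, 2] -> max=2
Window #6 max = 2

Answer: 2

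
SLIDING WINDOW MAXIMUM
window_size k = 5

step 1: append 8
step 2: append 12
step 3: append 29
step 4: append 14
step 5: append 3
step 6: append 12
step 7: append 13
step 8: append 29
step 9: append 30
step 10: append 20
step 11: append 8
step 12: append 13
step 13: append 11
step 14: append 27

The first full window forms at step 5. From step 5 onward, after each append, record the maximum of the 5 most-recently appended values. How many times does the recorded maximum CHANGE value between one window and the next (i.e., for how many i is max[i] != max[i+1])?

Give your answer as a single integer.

step 1: append 8 -> window=[8] (not full yet)
step 2: append 12 -> window=[8, 12] (not full yet)
step 3: append 29 -> window=[8, 12, 29] (not full yet)
step 4: append 14 -> window=[8, 12, 29, 14] (not full yet)
step 5: append 3 -> window=[8, 12, 29, 14, 3] -> max=29
step 6: append 12 -> window=[12, 29, 14, 3, 12] -> max=29
step 7: append 13 -> window=[29, 14, 3, 12, 13] -> max=29
step 8: append 29 -> window=[14, 3, 12, 13, 29] -> max=29
step 9: append 30 -> window=[3, 12, 13, 29, 30] -> max=30
step 10: append 20 -> window=[12, 13, 29, 30, 20] -> max=30
step 11: append 8 -> window=[13, 29, 30, 20, 8] -> max=30
step 12: append 13 -> window=[29, 30, 20, 8, 13] -> max=30
step 13: append 11 -> window=[30, 20, 8, 13, 11] -> max=30
step 14: append 27 -> window=[20, 8, 13, 11, 27] -> max=27
Recorded maximums: 29 29 29 29 30 30 30 30 30 27
Changes between consecutive maximums: 2

Answer: 2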